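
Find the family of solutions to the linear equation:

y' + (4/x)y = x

Using integrating factor method:

General solution: y = (1/6)x^2 + Cx^(-4)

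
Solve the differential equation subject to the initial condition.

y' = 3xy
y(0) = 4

General solution: y = Ce^(3x²/2)
Applying IC y(0) = 4:
Particular solution: y = 4e^(3x²/2)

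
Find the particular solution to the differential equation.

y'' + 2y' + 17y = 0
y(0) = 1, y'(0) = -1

General solution: y = e^(-x)(C₁cos(4x) + C₂sin(4x))
Complex roots r = -1 ± 4i
Applying ICs: C₁ = 1, C₂ = 0
Particular solution: y = e^(-x)(cos(4x))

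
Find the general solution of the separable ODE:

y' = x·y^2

Separating variables and integrating:
-1/y = x^2/2 + C

General solution: y^-1 = (-1/2)x^2 + C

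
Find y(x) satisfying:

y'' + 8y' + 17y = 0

Characteristic equation: r² + 8r + 17 = 0
Roots: r = -4 ± i (complex conjugates)
General solution: y = e^(-4x)(C₁cos(x) + C₂sin(x))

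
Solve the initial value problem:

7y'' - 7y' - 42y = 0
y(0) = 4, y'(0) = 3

General solution: y = C₁e^(3x) + C₂e^(-2x)
Applying ICs: C₁ = 11/5, C₂ = 9/5
Particular solution: y = (11/5)e^(3x) + (9/5)e^(-2x)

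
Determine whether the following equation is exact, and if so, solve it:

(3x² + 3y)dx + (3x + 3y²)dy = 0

Verify exactness: ∂M/∂y = ∂N/∂x ✓
Find F(x,y) such that ∂F/∂x = M, ∂F/∂y = N
Solution: x³ + 3xy + y³ = C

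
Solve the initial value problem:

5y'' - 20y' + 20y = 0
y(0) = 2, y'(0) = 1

General solution: y = (C₁ + C₂x)e^(2x)
Repeated root r = 2
Applying ICs: C₁ = 2, C₂ = -3
Particular solution: y = (2 - 3x)e^(2x)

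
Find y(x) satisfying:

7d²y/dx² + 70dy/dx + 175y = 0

Characteristic equation: 7r² + 70r + 175 = 0
Divide by 7: r² + 10r + 25 = 0
Factored: (r + 5)² = 0
Repeated root: r = -5
General solution: y = (C₁ + C₂x)e^(-5x)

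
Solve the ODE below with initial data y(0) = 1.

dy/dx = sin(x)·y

General solution: y = Ce^(-cos(x))
Applying IC y(0) = 1:
Particular solution: y = e^(1-cos(x))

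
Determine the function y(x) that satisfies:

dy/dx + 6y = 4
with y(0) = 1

General solution: y = 2/3 + Ce^(-6x)
Applying y(0) = 1: C = 1 - 2/3 = 1/3
Particular solution: y = 2/3 + (1/3)e^(-6x)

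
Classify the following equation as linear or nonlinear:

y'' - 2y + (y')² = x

Nonlinear ((y')² term)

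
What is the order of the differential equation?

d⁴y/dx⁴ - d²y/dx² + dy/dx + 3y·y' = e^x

The order is 4 (highest derivative is of order 4).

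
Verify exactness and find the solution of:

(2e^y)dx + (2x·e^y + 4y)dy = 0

Verify exactness: ∂M/∂y = ∂N/∂x ✓
Find F(x,y) such that ∂F/∂x = M, ∂F/∂y = N
Solution: 2x·e^y + 2y² = C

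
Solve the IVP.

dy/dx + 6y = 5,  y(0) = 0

General solution: y = 5/6 + Ce^(-6x)
Applying y(0) = 0: C = 0 - 5/6 = -5/6
Particular solution: y = 5/6 - (5/6)e^(-6x)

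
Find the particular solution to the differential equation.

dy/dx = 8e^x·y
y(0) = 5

General solution: y = Ce^(8e^x)
Applying IC y(0) = 5:
Particular solution: y = 5e^(8(e^x - 1))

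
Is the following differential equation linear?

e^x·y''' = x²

Yes. Linear (y and its derivatives appear to the first power only, no products of y terms)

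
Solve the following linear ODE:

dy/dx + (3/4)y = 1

Using integrating factor method:

General solution: y = 4/3 + Ce^(-3x/4)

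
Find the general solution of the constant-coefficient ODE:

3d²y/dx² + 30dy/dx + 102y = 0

Characteristic equation: 3r² + 30r + 102 = 0
Divide by 3: r² + 10r + 34 = 0
Roots: r = -5 ± 3i (complex conjugates)
General solution: y = e^(-5x)(C₁cos(3x) + C₂sin(3x))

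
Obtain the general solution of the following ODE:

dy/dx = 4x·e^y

Separating variables and integrating:
-e^(-y) = 2x² + C

General solution: y = -ln(C - 2x²)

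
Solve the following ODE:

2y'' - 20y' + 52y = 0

Characteristic equation: 2r² - 20r + 52 = 0
Divide by 2: r² - 10r + 26 = 0
Roots: r = 5 ± i (complex conjugates)
General solution: y = e^(5x)(C₁cos(x) + C₂sin(x))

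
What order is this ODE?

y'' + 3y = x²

The order is 2 (highest derivative is of order 2).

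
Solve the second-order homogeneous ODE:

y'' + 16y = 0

Characteristic equation: r² + 16 = 0
Roots: r = ±4i (complex conjugates)
General solution: y = C₁cos(4x) + C₂sin(4x)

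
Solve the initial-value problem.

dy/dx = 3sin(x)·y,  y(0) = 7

General solution: y = Ce^(-3cos(x))
Applying IC y(0) = 7:
Particular solution: y = 7e^(3(1-cos(x)))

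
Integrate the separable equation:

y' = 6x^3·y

Separating variables and integrating:
ln|y| = 3x^4/2 + C

General solution: y = Ce^(3x^4/2)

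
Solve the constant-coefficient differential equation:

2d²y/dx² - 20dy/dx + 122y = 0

Characteristic equation: 2r² - 20r + 122 = 0
Divide by 2: r² - 10r + 61 = 0
Roots: r = 5 ± 6i (complex conjugates)
General solution: y = e^(5x)(C₁cos(6x) + C₂sin(6x))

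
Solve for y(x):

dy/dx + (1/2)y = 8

Using integrating factor method:

General solution: y = 16 + Ce^(-x/2)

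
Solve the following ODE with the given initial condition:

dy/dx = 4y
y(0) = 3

General solution: y = Ce^(4x)
Applying IC y(0) = 3:
Particular solution: y = 3e^(4x)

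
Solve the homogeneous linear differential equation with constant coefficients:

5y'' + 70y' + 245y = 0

Characteristic equation: 5r² + 70r + 245 = 0
Divide by 5: r² + 14r + 49 = 0
Factored: (r + 7)² = 0
Repeated root: r = -7
General solution: y = (C₁ + C₂x)e^(-7x)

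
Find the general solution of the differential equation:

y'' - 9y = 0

Characteristic equation: r² - 9 = 0
Roots: r = 3, -3 (distinct real)
General solution: y = C₁e^(3x) + C₂e^(-3x)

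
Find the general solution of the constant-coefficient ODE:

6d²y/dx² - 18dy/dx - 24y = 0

Characteristic equation: 6r² - 18r - 24 = 0
Divide by 6: r² - 3r - 4 = 0
Roots: r = 4, -1 (distinct real)
General solution: y = C₁e^(4x) + C₂e^(-x)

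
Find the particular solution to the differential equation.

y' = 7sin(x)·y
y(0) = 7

General solution: y = Ce^(-7cos(x))
Applying IC y(0) = 7:
Particular solution: y = 7e^(7(1-cos(x)))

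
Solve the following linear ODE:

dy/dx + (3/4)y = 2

Using integrating factor method:

General solution: y = 8/3 + Ce^(-3x/4)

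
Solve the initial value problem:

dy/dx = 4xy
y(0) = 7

General solution: y = Ce^(2x²)
Applying IC y(0) = 7:
Particular solution: y = 7e^(2x²)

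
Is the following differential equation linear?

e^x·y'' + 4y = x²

Yes. Linear (y and its derivatives appear to the first power only, no products of y terms)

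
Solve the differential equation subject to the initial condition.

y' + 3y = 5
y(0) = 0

General solution: y = 5/3 + Ce^(-3x)
Applying y(0) = 0: C = 0 - 5/3 = -5/3
Particular solution: y = 5/3 - (5/3)e^(-3x)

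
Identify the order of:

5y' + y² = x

The order is 1 (highest derivative is of order 1).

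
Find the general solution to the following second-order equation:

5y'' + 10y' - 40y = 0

Characteristic equation: 5r² + 10r - 40 = 0
Divide by 5: r² + 2r - 8 = 0
Roots: r = 2, -4 (distinct real)
General solution: y = C₁e^(2x) + C₂e^(-4x)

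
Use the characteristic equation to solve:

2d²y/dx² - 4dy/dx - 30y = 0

Characteristic equation: 2r² - 4r - 30 = 0
Divide by 2: r² - 2r - 15 = 0
Roots: r = 5, -3 (distinct real)
General solution: y = C₁e^(5x) + C₂e^(-3x)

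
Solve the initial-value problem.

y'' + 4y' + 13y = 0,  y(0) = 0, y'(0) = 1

General solution: y = e^(-2x)(C₁cos(3x) + C₂sin(3x))
Complex roots r = -2 ± 3i
Applying ICs: C₁ = 0, C₂ = 1/3
Particular solution: y = e^(-2x)((1/3)sin(3x))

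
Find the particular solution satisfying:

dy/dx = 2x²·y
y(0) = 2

General solution: y = Ce^(2x³/3)
Applying IC y(0) = 2:
Particular solution: y = 2e^(2x³/3)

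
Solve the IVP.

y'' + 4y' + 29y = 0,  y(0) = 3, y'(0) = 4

General solution: y = e^(-2x)(C₁cos(5x) + C₂sin(5x))
Complex roots r = -2 ± 5i
Applying ICs: C₁ = 3, C₂ = 2
Particular solution: y = e^(-2x)(3cos(5x) + 2sin(5x))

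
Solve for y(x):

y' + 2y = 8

Using integrating factor method:

General solution: y = 4 + Ce^(-2x)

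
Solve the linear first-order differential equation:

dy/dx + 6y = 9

Using integrating factor method:

General solution: y = 3/2 + Ce^(-6x)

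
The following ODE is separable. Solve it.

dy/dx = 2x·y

Separating variables and integrating:
ln|y| = x^2 + C

General solution: y = Ce^(x^2)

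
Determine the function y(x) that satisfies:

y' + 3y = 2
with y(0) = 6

General solution: y = 2/3 + Ce^(-3x)
Applying y(0) = 6: C = 6 - 2/3 = 16/3
Particular solution: y = 2/3 + (16/3)e^(-3x)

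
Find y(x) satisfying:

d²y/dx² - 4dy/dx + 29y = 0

Characteristic equation: r² - 4r + 29 = 0
Roots: r = 2 ± 5i (complex conjugates)
General solution: y = e^(2x)(C₁cos(5x) + C₂sin(5x))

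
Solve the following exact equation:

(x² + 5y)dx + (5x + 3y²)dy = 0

Verify exactness: ∂M/∂y = ∂N/∂x ✓
Find F(x,y) such that ∂F/∂x = M, ∂F/∂y = N
Solution: x³/3 + 5xy + y³ = C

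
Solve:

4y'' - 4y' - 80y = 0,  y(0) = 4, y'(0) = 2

General solution: y = C₁e^(5x) + C₂e^(-4x)
Applying ICs: C₁ = 2, C₂ = 2
Particular solution: y = 2e^(5x) + 2e^(-4x)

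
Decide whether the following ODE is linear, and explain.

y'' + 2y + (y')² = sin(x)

Nonlinear ((y')² term)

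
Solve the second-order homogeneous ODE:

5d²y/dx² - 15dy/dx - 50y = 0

Characteristic equation: 5r² - 15r - 50 = 0
Divide by 5: r² - 3r - 10 = 0
Roots: r = 5, -2 (distinct real)
General solution: y = C₁e^(5x) + C₂e^(-2x)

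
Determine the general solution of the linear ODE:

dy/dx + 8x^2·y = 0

Using integrating factor method:

General solution: y = Ce^(-8x^3/3)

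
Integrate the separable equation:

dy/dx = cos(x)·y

Separating variables and integrating:
ln|y| = sin(x) + C

General solution: y = Ce^(sin(x))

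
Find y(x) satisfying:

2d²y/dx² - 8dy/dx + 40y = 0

Characteristic equation: 2r² - 8r + 40 = 0
Divide by 2: r² - 4r + 20 = 0
Roots: r = 2 ± 4i (complex conjugates)
General solution: y = e^(2x)(C₁cos(4x) + C₂sin(4x))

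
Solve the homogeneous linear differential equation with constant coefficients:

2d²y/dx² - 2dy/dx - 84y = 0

Characteristic equation: 2r² - 2r - 84 = 0
Divide by 2: r² - r - 42 = 0
Roots: r = 7, -6 (distinct real)
General solution: y = C₁e^(7x) + C₂e^(-6x)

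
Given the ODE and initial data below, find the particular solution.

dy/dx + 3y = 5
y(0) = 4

General solution: y = 5/3 + Ce^(-3x)
Applying y(0) = 4: C = 4 - 5/3 = 7/3
Particular solution: y = 5/3 + (7/3)e^(-3x)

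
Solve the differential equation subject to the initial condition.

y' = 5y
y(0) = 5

General solution: y = Ce^(5x)
Applying IC y(0) = 5:
Particular solution: y = 5e^(5x)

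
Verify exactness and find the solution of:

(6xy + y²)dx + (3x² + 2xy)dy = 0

Verify exactness: ∂M/∂y = ∂N/∂x ✓
Find F(x,y) such that ∂F/∂x = M, ∂F/∂y = N
Solution: 3x²y + xy² = C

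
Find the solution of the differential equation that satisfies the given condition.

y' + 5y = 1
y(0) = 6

General solution: y = 1/5 + Ce^(-5x)
Applying y(0) = 6: C = 6 - 1/5 = 29/5
Particular solution: y = 1/5 + (29/5)e^(-5x)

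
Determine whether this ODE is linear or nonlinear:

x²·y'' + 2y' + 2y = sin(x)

Linear (y and its derivatives appear to the first power only, no products of y terms)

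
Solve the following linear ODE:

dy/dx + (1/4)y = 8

Using integrating factor method:

General solution: y = 32 + Ce^(-x/4)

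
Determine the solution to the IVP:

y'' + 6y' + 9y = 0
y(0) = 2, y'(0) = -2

General solution: y = (C₁ + C₂x)e^(-3x)
Repeated root r = -3
Applying ICs: C₁ = 2, C₂ = 4
Particular solution: y = (2 + 4x)e^(-3x)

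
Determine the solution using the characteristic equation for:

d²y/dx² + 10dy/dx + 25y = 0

Characteristic equation: r² + 10r + 25 = 0
Factored: (r + 5)² = 0
Repeated root: r = -5
General solution: y = (C₁ + C₂x)e^(-5x)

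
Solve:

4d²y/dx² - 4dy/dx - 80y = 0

Characteristic equation: 4r² - 4r - 80 = 0
Divide by 4: r² - r - 20 = 0
Roots: r = 5, -4 (distinct real)
General solution: y = C₁e^(5x) + C₂e^(-4x)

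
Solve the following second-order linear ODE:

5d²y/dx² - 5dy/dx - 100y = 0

Characteristic equation: 5r² - 5r - 100 = 0
Divide by 5: r² - r - 20 = 0
Roots: r = 5, -4 (distinct real)
General solution: y = C₁e^(5x) + C₂e^(-4x)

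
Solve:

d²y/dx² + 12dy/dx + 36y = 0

Characteristic equation: r² + 12r + 36 = 0
Factored: (r + 6)² = 0
Repeated root: r = -6
General solution: y = (C₁ + C₂x)e^(-6x)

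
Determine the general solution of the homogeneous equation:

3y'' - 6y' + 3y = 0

Characteristic equation: 3r² - 6r + 3 = 0
Divide by 3: r² - 2r + 1 = 0
Factored: (r - 1)² = 0
Repeated root: r = 1
General solution: y = (C₁ + C₂x)e^x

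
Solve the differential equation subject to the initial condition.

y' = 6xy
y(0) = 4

General solution: y = Ce^(3x²)
Applying IC y(0) = 4:
Particular solution: y = 4e^(3x²)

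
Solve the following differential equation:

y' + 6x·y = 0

Using integrating factor method:

General solution: y = Ce^(-3x^2)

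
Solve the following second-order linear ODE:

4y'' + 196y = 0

Characteristic equation: 4r² + 196 = 0
Divide by 4: r² + 49 = 0
Roots: r = ±7i (complex conjugates)
General solution: y = C₁cos(7x) + C₂sin(7x)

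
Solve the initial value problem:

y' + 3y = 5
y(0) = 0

General solution: y = 5/3 + Ce^(-3x)
Applying y(0) = 0: C = 0 - 5/3 = -5/3
Particular solution: y = 5/3 - (5/3)e^(-3x)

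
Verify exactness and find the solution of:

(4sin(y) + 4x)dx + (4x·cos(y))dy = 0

Verify exactness: ∂M/∂y = ∂N/∂x ✓
Find F(x,y) such that ∂F/∂x = M, ∂F/∂y = N
Solution: 4x·sin(y) + 2x² = C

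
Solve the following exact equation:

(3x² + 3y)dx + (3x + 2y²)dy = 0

Verify exactness: ∂M/∂y = ∂N/∂x ✓
Find F(x,y) such that ∂F/∂x = M, ∂F/∂y = N
Solution: x³ + 3xy + 2y³/3 = C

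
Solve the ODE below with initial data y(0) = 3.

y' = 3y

General solution: y = Ce^(3x)
Applying IC y(0) = 3:
Particular solution: y = 3e^(3x)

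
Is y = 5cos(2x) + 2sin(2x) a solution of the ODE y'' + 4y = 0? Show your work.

Verification:
y'' = -20cos(2x) - 8sin(2x)
y'' + 4y = 0 ✓

Yes, it is a solution.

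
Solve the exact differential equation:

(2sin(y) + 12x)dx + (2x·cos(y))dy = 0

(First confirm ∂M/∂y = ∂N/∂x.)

Verify exactness: ∂M/∂y = ∂N/∂x ✓
Find F(x,y) such that ∂F/∂x = M, ∂F/∂y = N
Solution: 2x·sin(y) + 6x² = C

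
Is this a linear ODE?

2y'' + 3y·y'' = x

No. Nonlinear (y·y'' term)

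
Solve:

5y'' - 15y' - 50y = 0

Characteristic equation: 5r² - 15r - 50 = 0
Divide by 5: r² - 3r - 10 = 0
Roots: r = 5, -2 (distinct real)
General solution: y = C₁e^(5x) + C₂e^(-2x)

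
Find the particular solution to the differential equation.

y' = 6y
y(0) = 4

General solution: y = Ce^(6x)
Applying IC y(0) = 4:
Particular solution: y = 4e^(6x)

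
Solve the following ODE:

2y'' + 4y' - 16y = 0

Characteristic equation: 2r² + 4r - 16 = 0
Divide by 2: r² + 2r - 8 = 0
Roots: r = 2, -4 (distinct real)
General solution: y = C₁e^(2x) + C₂e^(-4x)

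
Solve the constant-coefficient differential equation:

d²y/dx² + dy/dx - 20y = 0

Characteristic equation: r² + r - 20 = 0
Roots: r = 4, -5 (distinct real)
General solution: y = C₁e^(4x) + C₂e^(-5x)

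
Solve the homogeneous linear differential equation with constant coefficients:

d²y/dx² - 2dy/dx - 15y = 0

Characteristic equation: r² - 2r - 15 = 0
Roots: r = 5, -3 (distinct real)
General solution: y = C₁e^(5x) + C₂e^(-3x)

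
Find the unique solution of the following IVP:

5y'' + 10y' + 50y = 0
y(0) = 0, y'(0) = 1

General solution: y = e^(-x)(C₁cos(3x) + C₂sin(3x))
Complex roots r = -1 ± 3i
Applying ICs: C₁ = 0, C₂ = 1/3
Particular solution: y = e^(-x)((1/3)sin(3x))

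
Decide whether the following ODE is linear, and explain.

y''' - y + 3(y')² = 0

Nonlinear ((y')² term)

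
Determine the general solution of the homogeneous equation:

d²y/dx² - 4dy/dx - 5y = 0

Characteristic equation: r² - 4r - 5 = 0
Roots: r = 5, -1 (distinct real)
General solution: y = C₁e^(5x) + C₂e^(-x)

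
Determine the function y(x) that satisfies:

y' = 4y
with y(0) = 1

General solution: y = Ce^(4x)
Applying IC y(0) = 1:
Particular solution: y = e^(4x)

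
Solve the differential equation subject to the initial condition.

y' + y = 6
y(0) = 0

General solution: y = 6 + Ce^(-x)
Applying y(0) = 0: C = 0 - 6 = -6
Particular solution: y = 6 - 6e^(-x)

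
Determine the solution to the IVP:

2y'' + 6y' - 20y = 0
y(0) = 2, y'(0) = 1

General solution: y = C₁e^(2x) + C₂e^(-5x)
Applying ICs: C₁ = 11/7, C₂ = 3/7
Particular solution: y = (11/7)e^(2x) + (3/7)e^(-5x)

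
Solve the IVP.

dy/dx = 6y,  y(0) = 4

General solution: y = Ce^(6x)
Applying IC y(0) = 4:
Particular solution: y = 4e^(6x)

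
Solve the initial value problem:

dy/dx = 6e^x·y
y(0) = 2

General solution: y = Ce^(6e^x)
Applying IC y(0) = 2:
Particular solution: y = 2e^(6(e^x - 1))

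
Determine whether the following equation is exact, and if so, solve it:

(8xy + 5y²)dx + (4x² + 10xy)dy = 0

Verify exactness: ∂M/∂y = ∂N/∂x ✓
Find F(x,y) such that ∂F/∂x = M, ∂F/∂y = N
Solution: 4x²y + 5xy² = C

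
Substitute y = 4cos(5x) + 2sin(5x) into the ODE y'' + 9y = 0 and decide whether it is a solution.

Verification:
y'' = -100cos(5x) - 50sin(5x)
y'' + 9y ≠ 0 (frequency mismatch: got 25 instead of 9)

No, it is not a solution.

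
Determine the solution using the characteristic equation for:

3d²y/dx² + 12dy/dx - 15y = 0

Characteristic equation: 3r² + 12r - 15 = 0
Divide by 3: r² + 4r - 5 = 0
Roots: r = 1, -5 (distinct real)
General solution: y = C₁e^x + C₂e^(-5x)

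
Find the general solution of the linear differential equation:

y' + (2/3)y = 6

Using integrating factor method:

General solution: y = 9 + Ce^(-2x/3)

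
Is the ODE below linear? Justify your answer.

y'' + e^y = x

No. Nonlinear (e^y is nonlinear in y)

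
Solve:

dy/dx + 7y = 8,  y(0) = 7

General solution: y = 8/7 + Ce^(-7x)
Applying y(0) = 7: C = 7 - 8/7 = 41/7
Particular solution: y = 8/7 + (41/7)e^(-7x)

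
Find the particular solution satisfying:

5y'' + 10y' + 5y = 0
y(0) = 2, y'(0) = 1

General solution: y = (C₁ + C₂x)e^(-x)
Repeated root r = -1
Applying ICs: C₁ = 2, C₂ = 3
Particular solution: y = (2 + 3x)e^(-x)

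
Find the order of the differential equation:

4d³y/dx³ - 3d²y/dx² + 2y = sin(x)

The order is 3 (highest derivative is of order 3).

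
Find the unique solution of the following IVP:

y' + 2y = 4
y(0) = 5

General solution: y = 2 + Ce^(-2x)
Applying y(0) = 5: C = 5 - 2 = 3
Particular solution: y = 2 + 3e^(-2x)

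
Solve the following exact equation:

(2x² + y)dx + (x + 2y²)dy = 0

Verify exactness: ∂M/∂y = ∂N/∂x ✓
Find F(x,y) such that ∂F/∂x = M, ∂F/∂y = N
Solution: 2x³/3 + xy + 2y³/3 = C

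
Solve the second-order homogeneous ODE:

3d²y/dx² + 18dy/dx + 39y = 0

Characteristic equation: 3r² + 18r + 39 = 0
Divide by 3: r² + 6r + 13 = 0
Roots: r = -3 ± 2i (complex conjugates)
General solution: y = e^(-3x)(C₁cos(2x) + C₂sin(2x))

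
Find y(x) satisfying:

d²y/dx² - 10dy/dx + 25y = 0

Characteristic equation: r² - 10r + 25 = 0
Factored: (r - 5)² = 0
Repeated root: r = 5
General solution: y = (C₁ + C₂x)e^(5x)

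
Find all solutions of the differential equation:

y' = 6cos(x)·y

Separating variables and integrating:
ln|y| = 6sin(x) + C

General solution: y = Ce^(6sin(x))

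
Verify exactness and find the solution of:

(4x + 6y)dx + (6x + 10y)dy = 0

Verify exactness: ∂M/∂y = ∂N/∂x ✓
Find F(x,y) such that ∂F/∂x = M, ∂F/∂y = N
Solution: 2x² + 6xy + 5y² = C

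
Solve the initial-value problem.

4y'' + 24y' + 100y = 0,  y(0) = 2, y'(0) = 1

General solution: y = e^(-3x)(C₁cos(4x) + C₂sin(4x))
Complex roots r = -3 ± 4i
Applying ICs: C₁ = 2, C₂ = 7/4
Particular solution: y = e^(-3x)(2cos(4x) + (7/4)sin(4x))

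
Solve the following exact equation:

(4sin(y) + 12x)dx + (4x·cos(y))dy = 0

Verify exactness: ∂M/∂y = ∂N/∂x ✓
Find F(x,y) such that ∂F/∂x = M, ∂F/∂y = N
Solution: 4x·sin(y) + 6x² = C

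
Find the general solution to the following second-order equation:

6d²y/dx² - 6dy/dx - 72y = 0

Characteristic equation: 6r² - 6r - 72 = 0
Divide by 6: r² - r - 12 = 0
Roots: r = 4, -3 (distinct real)
General solution: y = C₁e^(4x) + C₂e^(-3x)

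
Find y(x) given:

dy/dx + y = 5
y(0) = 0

General solution: y = 5 + Ce^(-x)
Applying y(0) = 0: C = 0 - 5 = -5
Particular solution: y = 5 - 5e^(-x)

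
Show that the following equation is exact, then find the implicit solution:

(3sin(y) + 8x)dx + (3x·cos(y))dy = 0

Verify exactness: ∂M/∂y = ∂N/∂x ✓
Find F(x,y) such that ∂F/∂x = M, ∂F/∂y = N
Solution: 3x·sin(y) + 4x² = C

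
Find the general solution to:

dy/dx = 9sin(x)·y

Separating variables and integrating:
ln|y| = -9cos(x) + C

General solution: y = Ce^(-9cos(x))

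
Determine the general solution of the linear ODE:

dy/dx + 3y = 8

Using integrating factor method:

General solution: y = 8/3 + Ce^(-3x)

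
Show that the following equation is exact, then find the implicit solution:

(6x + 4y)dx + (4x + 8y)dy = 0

Verify exactness: ∂M/∂y = ∂N/∂x ✓
Find F(x,y) such that ∂F/∂x = M, ∂F/∂y = N
Solution: 3x² + 4xy + 4y² = C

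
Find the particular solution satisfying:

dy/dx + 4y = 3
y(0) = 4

General solution: y = 3/4 + Ce^(-4x)
Applying y(0) = 4: C = 4 - 3/4 = 13/4
Particular solution: y = 3/4 + (13/4)e^(-4x)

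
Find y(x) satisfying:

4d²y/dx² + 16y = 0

Characteristic equation: 4r² + 16 = 0
Divide by 4: r² + 4 = 0
Roots: r = ±2i (complex conjugates)
General solution: y = C₁cos(2x) + C₂sin(2x)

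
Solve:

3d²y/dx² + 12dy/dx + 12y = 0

Characteristic equation: 3r² + 12r + 12 = 0
Divide by 3: r² + 4r + 4 = 0
Factored: (r + 2)² = 0
Repeated root: r = -2
General solution: y = (C₁ + C₂x)e^(-2x)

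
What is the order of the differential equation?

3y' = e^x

The order is 1 (highest derivative is of order 1).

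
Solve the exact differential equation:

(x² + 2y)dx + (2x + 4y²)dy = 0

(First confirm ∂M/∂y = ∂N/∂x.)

Verify exactness: ∂M/∂y = ∂N/∂x ✓
Find F(x,y) such that ∂F/∂x = M, ∂F/∂y = N
Solution: x³/3 + 2xy + 4y³/3 = C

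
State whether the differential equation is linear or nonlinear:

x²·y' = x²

Linear (y and its derivatives appear to the first power only, no products of y terms)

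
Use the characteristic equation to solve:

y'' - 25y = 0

Characteristic equation: r² - 25 = 0
Roots: r = 5, -5 (distinct real)
General solution: y = C₁e^(5x) + C₂e^(-5x)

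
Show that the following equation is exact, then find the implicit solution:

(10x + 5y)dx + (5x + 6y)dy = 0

Verify exactness: ∂M/∂y = ∂N/∂x ✓
Find F(x,y) such that ∂F/∂x = M, ∂F/∂y = N
Solution: 5x² + 5xy + 3y² = C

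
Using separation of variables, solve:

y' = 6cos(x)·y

Separating variables and integrating:
ln|y| = 6sin(x) + C

General solution: y = Ce^(6sin(x))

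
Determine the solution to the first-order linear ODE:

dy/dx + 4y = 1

Using integrating factor method:

General solution: y = 1/4 + Ce^(-4x)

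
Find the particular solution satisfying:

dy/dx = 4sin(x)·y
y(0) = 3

General solution: y = Ce^(-4cos(x))
Applying IC y(0) = 3:
Particular solution: y = 3e^(4(1-cos(x)))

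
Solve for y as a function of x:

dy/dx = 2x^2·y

Separating variables and integrating:
ln|y| = 2x^3/3 + C

General solution: y = Ce^(2x^3/3)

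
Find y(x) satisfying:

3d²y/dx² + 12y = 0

Characteristic equation: 3r² + 12 = 0
Divide by 3: r² + 4 = 0
Roots: r = ±2i (complex conjugates)
General solution: y = C₁cos(2x) + C₂sin(2x)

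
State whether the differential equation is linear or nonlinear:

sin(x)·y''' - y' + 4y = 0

Linear (y and its derivatives appear to the first power only, no products of y terms)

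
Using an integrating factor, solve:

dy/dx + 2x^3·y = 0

Using integrating factor method:

General solution: y = Ce^(-x^4/2)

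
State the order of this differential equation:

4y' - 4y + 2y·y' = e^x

The order is 1 (highest derivative is of order 1).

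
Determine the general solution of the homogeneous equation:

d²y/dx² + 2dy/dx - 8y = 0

Characteristic equation: r² + 2r - 8 = 0
Roots: r = 2, -4 (distinct real)
General solution: y = C₁e^(2x) + C₂e^(-4x)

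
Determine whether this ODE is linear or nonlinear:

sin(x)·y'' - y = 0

Linear (y and its derivatives appear to the first power only, no products of y terms)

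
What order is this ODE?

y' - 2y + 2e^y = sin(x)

The order is 1 (highest derivative is of order 1).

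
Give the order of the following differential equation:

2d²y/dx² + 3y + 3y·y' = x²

The order is 2 (highest derivative is of order 2).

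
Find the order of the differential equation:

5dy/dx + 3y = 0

The order is 1 (highest derivative is of order 1).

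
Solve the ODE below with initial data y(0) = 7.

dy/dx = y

General solution: y = Ce^x
Applying IC y(0) = 7:
Particular solution: y = 7e^x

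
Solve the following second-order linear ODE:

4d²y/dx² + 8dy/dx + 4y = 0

Characteristic equation: 4r² + 8r + 4 = 0
Divide by 4: r² + 2r + 1 = 0
Factored: (r + 1)² = 0
Repeated root: r = -1
General solution: y = (C₁ + C₂x)e^(-x)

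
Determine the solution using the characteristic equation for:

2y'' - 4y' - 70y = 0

Characteristic equation: 2r² - 4r - 70 = 0
Divide by 2: r² - 2r - 35 = 0
Roots: r = 7, -5 (distinct real)
General solution: y = C₁e^(7x) + C₂e^(-5x)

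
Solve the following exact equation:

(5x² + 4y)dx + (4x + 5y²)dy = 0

Verify exactness: ∂M/∂y = ∂N/∂x ✓
Find F(x,y) such that ∂F/∂x = M, ∂F/∂y = N
Solution: 5x³/3 + 4xy + 5y³/3 = C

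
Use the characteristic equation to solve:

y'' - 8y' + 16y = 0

Characteristic equation: r² - 8r + 16 = 0
Factored: (r - 4)² = 0
Repeated root: r = 4
General solution: y = (C₁ + C₂x)e^(4x)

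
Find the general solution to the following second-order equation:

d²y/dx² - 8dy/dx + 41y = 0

Characteristic equation: r² - 8r + 41 = 0
Roots: r = 4 ± 5i (complex conjugates)
General solution: y = e^(4x)(C₁cos(5x) + C₂sin(5x))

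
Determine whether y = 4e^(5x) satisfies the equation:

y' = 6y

Verification:
y = 4e^(5x)
y' = 20e^(5x)
But 6y = 24e^(5x)
y' ≠ 6y — the derivative does not match

No, it is not a solution.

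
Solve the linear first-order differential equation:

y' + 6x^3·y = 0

Using integrating factor method:

General solution: y = Ce^(-3x^4/2)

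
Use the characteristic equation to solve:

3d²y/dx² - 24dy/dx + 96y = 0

Characteristic equation: 3r² - 24r + 96 = 0
Divide by 3: r² - 8r + 32 = 0
Roots: r = 4 ± 4i (complex conjugates)
General solution: y = e^(4x)(C₁cos(4x) + C₂sin(4x))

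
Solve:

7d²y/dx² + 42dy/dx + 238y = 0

Characteristic equation: 7r² + 42r + 238 = 0
Divide by 7: r² + 6r + 34 = 0
Roots: r = -3 ± 5i (complex conjugates)
General solution: y = e^(-3x)(C₁cos(5x) + C₂sin(5x))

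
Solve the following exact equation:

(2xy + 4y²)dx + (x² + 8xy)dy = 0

Verify exactness: ∂M/∂y = ∂N/∂x ✓
Find F(x,y) such that ∂F/∂x = M, ∂F/∂y = N
Solution: x²y + 4xy² = C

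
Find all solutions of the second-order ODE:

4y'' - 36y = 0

Characteristic equation: 4r² - 36 = 0
Divide by 4: r² - 9 = 0
Roots: r = 3, -3 (distinct real)
General solution: y = C₁e^(3x) + C₂e^(-3x)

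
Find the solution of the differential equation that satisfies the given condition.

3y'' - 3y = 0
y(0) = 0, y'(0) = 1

General solution: y = C₁e^x + C₂e^(-x)
Applying ICs: C₁ = 1/2, C₂ = -1/2
Particular solution: y = (1/2)e^x - (1/2)e^(-x)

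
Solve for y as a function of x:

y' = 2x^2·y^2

Separating variables and integrating:
-1/y = 2x^3/3 + C

General solution: y^-1 = (-2/3)x^3 + C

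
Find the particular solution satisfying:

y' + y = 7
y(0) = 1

General solution: y = 7 + Ce^(-x)
Applying y(0) = 1: C = 1 - 7 = -6
Particular solution: y = 7 - 6e^(-x)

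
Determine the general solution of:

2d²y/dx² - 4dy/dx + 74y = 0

Characteristic equation: 2r² - 4r + 74 = 0
Divide by 2: r² - 2r + 37 = 0
Roots: r = 1 ± 6i (complex conjugates)
General solution: y = e^x(C₁cos(6x) + C₂sin(6x))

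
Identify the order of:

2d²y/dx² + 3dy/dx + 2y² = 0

The order is 2 (highest derivative is of order 2).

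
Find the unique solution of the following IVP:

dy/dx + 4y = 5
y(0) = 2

General solution: y = 5/4 + Ce^(-4x)
Applying y(0) = 2: C = 2 - 5/4 = 3/4
Particular solution: y = 5/4 + (3/4)e^(-4x)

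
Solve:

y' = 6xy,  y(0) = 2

General solution: y = Ce^(3x²)
Applying IC y(0) = 2:
Particular solution: y = 2e^(3x²)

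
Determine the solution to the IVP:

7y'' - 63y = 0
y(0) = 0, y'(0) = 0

General solution: y = C₁e^(3x) + C₂e^(-3x)
Applying ICs: C₁ = 0, C₂ = 0
Particular solution: y = 0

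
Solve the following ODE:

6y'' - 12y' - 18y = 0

Characteristic equation: 6r² - 12r - 18 = 0
Divide by 6: r² - 2r - 3 = 0
Roots: r = 3, -1 (distinct real)
General solution: y = C₁e^(3x) + C₂e^(-x)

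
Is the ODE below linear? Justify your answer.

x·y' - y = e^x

Yes. Linear (y and its derivatives appear to the first power only, no products of y terms)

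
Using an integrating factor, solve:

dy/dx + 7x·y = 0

Using integrating factor method:

General solution: y = Ce^(-7x^2/2)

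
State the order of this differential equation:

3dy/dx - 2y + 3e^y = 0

The order is 1 (highest derivative is of order 1).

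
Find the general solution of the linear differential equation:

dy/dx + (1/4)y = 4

Using integrating factor method:

General solution: y = 16 + Ce^(-x/4)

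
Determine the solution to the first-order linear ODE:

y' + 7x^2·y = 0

Using integrating factor method:

General solution: y = Ce^(-7x^3/3)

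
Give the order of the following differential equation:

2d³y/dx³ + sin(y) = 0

The order is 3 (highest derivative is of order 3).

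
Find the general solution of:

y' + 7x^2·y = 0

Using integrating factor method:

General solution: y = Ce^(-7x^3/3)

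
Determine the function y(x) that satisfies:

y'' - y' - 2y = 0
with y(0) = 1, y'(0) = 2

General solution: y = C₁e^(2x) + C₂e^(-x)
Applying ICs: C₁ = 1, C₂ = 0
Particular solution: y = e^(2x)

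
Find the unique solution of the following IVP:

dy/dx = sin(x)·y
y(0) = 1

General solution: y = Ce^(-cos(x))
Applying IC y(0) = 1:
Particular solution: y = e^(1-cos(x))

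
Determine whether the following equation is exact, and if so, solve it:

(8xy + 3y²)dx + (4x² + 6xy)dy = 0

Verify exactness: ∂M/∂y = ∂N/∂x ✓
Find F(x,y) such that ∂F/∂x = M, ∂F/∂y = N
Solution: 4x²y + 3xy² = C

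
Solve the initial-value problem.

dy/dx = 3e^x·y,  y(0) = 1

General solution: y = Ce^(3e^x)
Applying IC y(0) = 1:
Particular solution: y = e^(3(e^x - 1))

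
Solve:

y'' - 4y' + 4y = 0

Characteristic equation: r² - 4r + 4 = 0
Factored: (r - 2)² = 0
Repeated root: r = 2
General solution: y = (C₁ + C₂x)e^(2x)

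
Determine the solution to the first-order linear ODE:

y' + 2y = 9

Using integrating factor method:

General solution: y = 9/2 + Ce^(-2x)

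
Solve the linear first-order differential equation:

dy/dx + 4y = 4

Using integrating factor method:

General solution: y = 1 + Ce^(-4x)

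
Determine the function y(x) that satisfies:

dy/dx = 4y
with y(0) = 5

General solution: y = Ce^(4x)
Applying IC y(0) = 5:
Particular solution: y = 5e^(4x)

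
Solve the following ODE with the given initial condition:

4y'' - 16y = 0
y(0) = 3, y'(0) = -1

General solution: y = C₁e^(2x) + C₂e^(-2x)
Applying ICs: C₁ = 5/4, C₂ = 7/4
Particular solution: y = (5/4)e^(2x) + (7/4)e^(-2x)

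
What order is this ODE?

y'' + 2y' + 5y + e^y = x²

The order is 2 (highest derivative is of order 2).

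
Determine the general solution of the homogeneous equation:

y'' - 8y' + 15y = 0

Characteristic equation: r² - 8r + 15 = 0
Roots: r = 3, 5 (distinct real)
General solution: y = C₁e^(3x) + C₂e^(5x)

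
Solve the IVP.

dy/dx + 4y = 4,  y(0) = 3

General solution: y = 1 + Ce^(-4x)
Applying y(0) = 3: C = 3 - 1 = 2
Particular solution: y = 1 + 2e^(-4x)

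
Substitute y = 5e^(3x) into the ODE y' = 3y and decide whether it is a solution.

Verification:
y = 5e^(3x)
y' = 15e^(3x)
3y = 15e^(3x)
y' = 3y ✓

Yes, it is a solution.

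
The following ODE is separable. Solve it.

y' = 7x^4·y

Separating variables and integrating:
ln|y| = 7x^5/5 + C

General solution: y = Ce^(7x^5/5)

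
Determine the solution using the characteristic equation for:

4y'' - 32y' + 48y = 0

Characteristic equation: 4r² - 32r + 48 = 0
Divide by 4: r² - 8r + 12 = 0
Roots: r = 6, 2 (distinct real)
General solution: y = C₁e^(6x) + C₂e^(2x)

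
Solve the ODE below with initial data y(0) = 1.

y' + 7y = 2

General solution: y = 2/7 + Ce^(-7x)
Applying y(0) = 1: C = 1 - 2/7 = 5/7
Particular solution: y = 2/7 + (5/7)e^(-7x)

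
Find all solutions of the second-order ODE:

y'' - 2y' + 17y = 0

Characteristic equation: r² - 2r + 17 = 0
Roots: r = 1 ± 4i (complex conjugates)
General solution: y = e^x(C₁cos(4x) + C₂sin(4x))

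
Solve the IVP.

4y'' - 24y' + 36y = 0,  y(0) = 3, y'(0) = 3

General solution: y = (C₁ + C₂x)e^(3x)
Repeated root r = 3
Applying ICs: C₁ = 3, C₂ = -6
Particular solution: y = (3 - 6x)e^(3x)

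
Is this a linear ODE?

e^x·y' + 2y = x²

Yes. Linear (y and its derivatives appear to the first power only, no products of y terms)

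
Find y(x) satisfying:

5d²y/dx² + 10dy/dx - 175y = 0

Characteristic equation: 5r² + 10r - 175 = 0
Divide by 5: r² + 2r - 35 = 0
Roots: r = 5, -7 (distinct real)
General solution: y = C₁e^(5x) + C₂e^(-7x)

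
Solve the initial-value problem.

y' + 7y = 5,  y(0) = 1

General solution: y = 5/7 + Ce^(-7x)
Applying y(0) = 1: C = 1 - 5/7 = 2/7
Particular solution: y = 5/7 + (2/7)e^(-7x)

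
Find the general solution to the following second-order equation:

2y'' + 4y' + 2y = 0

Characteristic equation: 2r² + 4r + 2 = 0
Divide by 2: r² + 2r + 1 = 0
Factored: (r + 1)² = 0
Repeated root: r = -1
General solution: y = (C₁ + C₂x)e^(-x)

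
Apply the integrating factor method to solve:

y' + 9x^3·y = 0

Using integrating factor method:

General solution: y = Ce^(-9x^4/4)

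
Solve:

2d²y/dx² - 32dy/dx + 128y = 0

Characteristic equation: 2r² - 32r + 128 = 0
Divide by 2: r² - 16r + 64 = 0
Factored: (r - 8)² = 0
Repeated root: r = 8
General solution: y = (C₁ + C₂x)e^(8x)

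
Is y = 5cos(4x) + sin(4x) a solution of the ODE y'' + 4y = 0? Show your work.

Verification:
y'' = -80cos(4x) - 16sin(4x)
y'' + 4y ≠ 0 (frequency mismatch: got 16 instead of 4)

No, it is not a solution.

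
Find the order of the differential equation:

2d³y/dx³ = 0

The order is 3 (highest derivative is of order 3).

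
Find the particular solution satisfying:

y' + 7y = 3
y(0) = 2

General solution: y = 3/7 + Ce^(-7x)
Applying y(0) = 2: C = 2 - 3/7 = 11/7
Particular solution: y = 3/7 + (11/7)e^(-7x)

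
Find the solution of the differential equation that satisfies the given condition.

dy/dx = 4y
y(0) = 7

General solution: y = Ce^(4x)
Applying IC y(0) = 7:
Particular solution: y = 7e^(4x)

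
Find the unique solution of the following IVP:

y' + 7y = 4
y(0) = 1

General solution: y = 4/7 + Ce^(-7x)
Applying y(0) = 1: C = 1 - 4/7 = 3/7
Particular solution: y = 4/7 + (3/7)e^(-7x)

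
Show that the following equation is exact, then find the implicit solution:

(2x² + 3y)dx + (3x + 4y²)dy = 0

Verify exactness: ∂M/∂y = ∂N/∂x ✓
Find F(x,y) such that ∂F/∂x = M, ∂F/∂y = N
Solution: 2x³/3 + 3xy + 4y³/3 = C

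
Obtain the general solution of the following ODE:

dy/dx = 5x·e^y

Separating variables and integrating:
-e^(-y) = 5x²/2 + C

General solution: y = -ln(C - 5x²/2)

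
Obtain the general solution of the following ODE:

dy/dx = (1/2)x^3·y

Separating variables and integrating:
ln|y| = x^4/8 + C

General solution: y = Ce^(x^4/8)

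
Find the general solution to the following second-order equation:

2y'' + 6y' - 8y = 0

Characteristic equation: 2r² + 6r - 8 = 0
Divide by 2: r² + 3r - 4 = 0
Roots: r = 1, -4 (distinct real)
General solution: y = C₁e^x + C₂e^(-4x)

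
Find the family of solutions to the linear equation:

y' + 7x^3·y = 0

Using integrating factor method:

General solution: y = Ce^(-7x^4/4)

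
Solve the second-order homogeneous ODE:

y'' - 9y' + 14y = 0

Characteristic equation: r² - 9r + 14 = 0
Roots: r = 7, 2 (distinct real)
General solution: y = C₁e^(7x) + C₂e^(2x)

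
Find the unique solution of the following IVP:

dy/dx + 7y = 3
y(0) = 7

General solution: y = 3/7 + Ce^(-7x)
Applying y(0) = 7: C = 7 - 3/7 = 46/7
Particular solution: y = 3/7 + (46/7)e^(-7x)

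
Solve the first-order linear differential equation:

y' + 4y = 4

Using integrating factor method:

General solution: y = 1 + Ce^(-4x)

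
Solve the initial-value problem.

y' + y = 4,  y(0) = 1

General solution: y = 4 + Ce^(-x)
Applying y(0) = 1: C = 1 - 4 = -3
Particular solution: y = 4 - 3e^(-x)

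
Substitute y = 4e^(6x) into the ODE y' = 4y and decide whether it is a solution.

Verification:
y = 4e^(6x)
y' = 24e^(6x)
But 4y = 16e^(6x)
y' ≠ 4y — the derivative does not match

No, it is not a solution.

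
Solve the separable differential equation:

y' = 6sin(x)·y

Separating variables and integrating:
ln|y| = -6cos(x) + C

General solution: y = Ce^(-6cos(x))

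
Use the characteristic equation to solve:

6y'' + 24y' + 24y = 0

Characteristic equation: 6r² + 24r + 24 = 0
Divide by 6: r² + 4r + 4 = 0
Factored: (r + 2)² = 0
Repeated root: r = -2
General solution: y = (C₁ + C₂x)e^(-2x)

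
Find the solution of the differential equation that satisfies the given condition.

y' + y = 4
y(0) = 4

General solution: y = 4 + Ce^(-x)
Applying y(0) = 4: C = 4 - 4 = 0
Particular solution: y = 4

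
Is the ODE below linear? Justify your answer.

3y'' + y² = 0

No. Nonlinear (y² term)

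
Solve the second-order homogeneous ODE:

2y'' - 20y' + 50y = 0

Characteristic equation: 2r² - 20r + 50 = 0
Divide by 2: r² - 10r + 25 = 0
Factored: (r - 5)² = 0
Repeated root: r = 5
General solution: y = (C₁ + C₂x)e^(5x)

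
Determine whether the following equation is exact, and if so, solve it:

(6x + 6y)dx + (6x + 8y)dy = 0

Verify exactness: ∂M/∂y = ∂N/∂x ✓
Find F(x,y) such that ∂F/∂x = M, ∂F/∂y = N
Solution: 3x² + 6xy + 4y² = C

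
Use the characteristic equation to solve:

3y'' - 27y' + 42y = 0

Characteristic equation: 3r² - 27r + 42 = 0
Divide by 3: r² - 9r + 14 = 0
Roots: r = 2, 7 (distinct real)
General solution: y = C₁e^(2x) + C₂e^(7x)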